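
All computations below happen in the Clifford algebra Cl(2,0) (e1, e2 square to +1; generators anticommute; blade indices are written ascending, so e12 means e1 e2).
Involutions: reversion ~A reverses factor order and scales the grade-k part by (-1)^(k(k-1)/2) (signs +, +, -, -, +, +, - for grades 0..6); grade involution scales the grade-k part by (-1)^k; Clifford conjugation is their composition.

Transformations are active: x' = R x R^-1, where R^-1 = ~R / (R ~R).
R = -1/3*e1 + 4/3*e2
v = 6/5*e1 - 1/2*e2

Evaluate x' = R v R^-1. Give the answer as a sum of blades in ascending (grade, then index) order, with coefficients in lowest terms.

~R = -1/3*e1 + 4/3*e2, and R ~R = 17/9, so R^-1 = ~R / (17/9).
R v = -16/15 - 43/30*e12
Answer: -14/17*e1 - 171/170*e2


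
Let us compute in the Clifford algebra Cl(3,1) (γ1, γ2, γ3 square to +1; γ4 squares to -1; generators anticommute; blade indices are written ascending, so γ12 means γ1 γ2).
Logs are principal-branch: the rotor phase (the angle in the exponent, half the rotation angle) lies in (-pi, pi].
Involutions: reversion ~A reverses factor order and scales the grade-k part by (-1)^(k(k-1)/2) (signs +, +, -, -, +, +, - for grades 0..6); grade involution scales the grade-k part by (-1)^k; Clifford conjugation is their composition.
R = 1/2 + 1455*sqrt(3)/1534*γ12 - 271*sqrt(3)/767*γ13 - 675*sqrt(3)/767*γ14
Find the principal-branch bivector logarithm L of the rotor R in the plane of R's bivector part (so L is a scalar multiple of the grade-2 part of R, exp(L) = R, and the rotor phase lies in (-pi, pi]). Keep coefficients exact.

The scalar part of R is 1/2, which fixes the principal-branch rotor phase; the unit plane is then the bivector part divided by the sine of that phase, and L is that plane scaled by the phase.
Concretely: cos(phase) = 1/2 gives phase = ±pi/3, and since phase/sin(phase) is even the sign is immaterial: L = (phase/sin(phase)) * <R>_2 = (2*sqrt(3)*pi/9) * <R>_2.
Answer: 485*pi/767*γ12 - 542*pi/2301*γ13 - 450*pi/767*γ14


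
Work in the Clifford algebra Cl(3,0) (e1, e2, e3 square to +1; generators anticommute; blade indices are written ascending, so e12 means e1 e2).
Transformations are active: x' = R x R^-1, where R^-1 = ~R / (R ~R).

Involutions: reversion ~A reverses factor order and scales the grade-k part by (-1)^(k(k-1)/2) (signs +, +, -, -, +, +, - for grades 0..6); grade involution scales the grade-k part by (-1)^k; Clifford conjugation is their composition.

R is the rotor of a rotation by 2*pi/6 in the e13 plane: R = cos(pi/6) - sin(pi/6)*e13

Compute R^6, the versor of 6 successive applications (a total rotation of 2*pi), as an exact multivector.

The rotor phase is half the rotation angle and phases add under composition, so 6 steps in the e13 plane accumulate phase 6*(pi/6) = pi: R^6 = cos(pi) - sin(pi)*e13.
cos(pi) = -1 and sin(pi) = 0, so R^6 = -1. The total rotation 2*pi is 1 full turn, so every vector returns to itself, yet the rotor is -1, on the OTHER sheet of the double cover (an odd number of 2*pi turns).
Answer: -1


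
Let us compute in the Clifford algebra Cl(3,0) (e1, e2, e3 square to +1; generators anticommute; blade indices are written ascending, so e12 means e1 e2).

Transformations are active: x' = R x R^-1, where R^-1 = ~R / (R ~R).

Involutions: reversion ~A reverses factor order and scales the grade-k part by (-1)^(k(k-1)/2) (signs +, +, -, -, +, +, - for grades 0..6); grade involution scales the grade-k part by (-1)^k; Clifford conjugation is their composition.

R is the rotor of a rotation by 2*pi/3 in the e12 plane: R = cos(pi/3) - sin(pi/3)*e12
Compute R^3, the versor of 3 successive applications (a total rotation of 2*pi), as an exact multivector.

Half-angle bookkeeping: 3 applications in e12 add up to rotor phase 3*pi/3 = pi, so R^3 = cos(pi) - sin(pi)*e12.
cos(pi) = -1 and sin(pi) = 0, so R^3 = -1. The total rotation 2*pi is 1 full turn, so every vector returns to itself, yet the rotor is -1, on the OTHER sheet of the double cover (an odd number of 2*pi turns).
Answer: -1


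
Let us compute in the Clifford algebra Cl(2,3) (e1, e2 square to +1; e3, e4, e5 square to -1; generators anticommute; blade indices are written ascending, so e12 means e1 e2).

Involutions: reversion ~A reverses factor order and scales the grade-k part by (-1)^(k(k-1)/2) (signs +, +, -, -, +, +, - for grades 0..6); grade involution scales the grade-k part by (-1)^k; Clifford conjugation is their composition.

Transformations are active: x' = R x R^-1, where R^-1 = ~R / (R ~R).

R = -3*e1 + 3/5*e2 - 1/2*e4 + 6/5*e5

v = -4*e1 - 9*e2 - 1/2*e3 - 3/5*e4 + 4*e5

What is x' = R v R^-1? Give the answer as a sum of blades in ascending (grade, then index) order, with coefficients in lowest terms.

~R = -3*e1 + 3/5*e2 - 1/2*e4 + 6/5*e5, and R ~R = 767/100, so R^-1 = ~R / (767/100).
R v = 3/2 + 147/5*e12 + 3/2*e13 - 1/5*e14 - 36/5*e15 - 3/10*e23 - 243/50*e24 + 66/5*e25 - 1/4*e34 + 3/5*e35 - 32/25*e45
Answer: 2168/767*e1 + 7083/767*e2 + 1/2*e3 + 1551/3835*e4 - 2708/767*e5


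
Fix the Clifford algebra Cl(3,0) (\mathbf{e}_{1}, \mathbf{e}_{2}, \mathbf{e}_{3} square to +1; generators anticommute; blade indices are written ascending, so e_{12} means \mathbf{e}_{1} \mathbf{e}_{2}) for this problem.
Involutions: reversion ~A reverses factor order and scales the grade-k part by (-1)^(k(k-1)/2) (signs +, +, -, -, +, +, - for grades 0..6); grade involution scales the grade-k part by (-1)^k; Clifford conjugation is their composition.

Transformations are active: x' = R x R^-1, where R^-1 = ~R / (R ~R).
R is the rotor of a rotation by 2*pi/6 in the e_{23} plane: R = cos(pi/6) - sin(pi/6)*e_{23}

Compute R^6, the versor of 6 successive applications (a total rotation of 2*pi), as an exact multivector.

The rotor phase is half the rotation angle and phases add under composition, so 6 steps in the e_{23} plane accumulate phase 6*(pi/6) = \pi: R^6 = cos(\pi) - sin(\pi)*e_{23}.
cos(\pi) = -1 and sin(\pi) = 0, so R^6 = -1. The total rotation 2*pi is 1 full turn, so every vector returns to itself, yet the rotor is -1, on the OTHER sheet of the double cover (an odd number of 2*pi turns).
Answer: -1


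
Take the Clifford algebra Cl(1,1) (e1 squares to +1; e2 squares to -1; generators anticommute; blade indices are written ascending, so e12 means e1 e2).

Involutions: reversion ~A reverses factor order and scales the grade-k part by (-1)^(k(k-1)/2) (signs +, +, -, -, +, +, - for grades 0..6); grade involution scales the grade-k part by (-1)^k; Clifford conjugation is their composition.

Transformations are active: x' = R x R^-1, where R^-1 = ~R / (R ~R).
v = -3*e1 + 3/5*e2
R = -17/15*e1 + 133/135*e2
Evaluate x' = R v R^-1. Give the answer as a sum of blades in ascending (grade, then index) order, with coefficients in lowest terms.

~R = -17/15*e1 + 133/135*e2, and R ~R = 1144/3645, so R^-1 = ~R / (1144/3645).
R v = 632/225 + 512/225*e12
Answer: -61797/3575*e1 + 60897/3575*e2


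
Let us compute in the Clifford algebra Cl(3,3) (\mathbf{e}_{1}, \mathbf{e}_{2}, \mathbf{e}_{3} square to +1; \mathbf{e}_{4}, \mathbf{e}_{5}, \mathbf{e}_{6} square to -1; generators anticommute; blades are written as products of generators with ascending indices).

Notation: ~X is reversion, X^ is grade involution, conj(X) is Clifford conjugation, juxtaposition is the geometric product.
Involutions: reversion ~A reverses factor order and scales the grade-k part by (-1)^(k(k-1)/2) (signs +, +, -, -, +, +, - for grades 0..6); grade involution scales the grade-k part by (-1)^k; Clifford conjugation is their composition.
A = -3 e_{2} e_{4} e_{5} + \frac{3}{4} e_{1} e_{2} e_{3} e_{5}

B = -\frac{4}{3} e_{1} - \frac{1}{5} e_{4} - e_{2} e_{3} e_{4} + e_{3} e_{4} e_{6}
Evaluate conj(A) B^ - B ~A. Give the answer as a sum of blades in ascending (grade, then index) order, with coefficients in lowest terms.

first term: -\frac{3}{5} e_{2} e_{5} - 3 e_{3} e_{5} + \frac{3}{4} e_{1} e_{4} e_{5} - e_{2} e_{3} e_{5} + 4 e_{1} e_{2} e_{4} e_{5} + 3 e_{2} e_{3} e_{5} e_{6} - \frac{3}{20} e_{1} e_{2} e_{3} e_{4} e_{5} - \frac{3}{4} e_{1} e_{2} e_{4} e_{5} e_{6}
second term: -\frac{3}{5} e_{2} e_{5} + 3 e_{3} e_{5} - \frac{3}{4} e_{1} e_{4} e_{5} - e_{2} e_{3} e_{5} - 4 e_{1} e_{2} e_{4} e_{5} + 3 e_{2} e_{3} e_{5} e_{6} + \frac{3}{20} e_{1} e_{2} e_{3} e_{4} e_{5} - \frac{3}{4} e_{1} e_{2} e_{4} e_{5} e_{6}
Answer: -6 e_{3} e_{5} + \frac{3}{2} e_{1} e_{4} e_{5} + 8 e_{1} e_{2} e_{4} e_{5} - \frac{3}{10} e_{1} e_{2} e_{3} e_{4} e_{5}


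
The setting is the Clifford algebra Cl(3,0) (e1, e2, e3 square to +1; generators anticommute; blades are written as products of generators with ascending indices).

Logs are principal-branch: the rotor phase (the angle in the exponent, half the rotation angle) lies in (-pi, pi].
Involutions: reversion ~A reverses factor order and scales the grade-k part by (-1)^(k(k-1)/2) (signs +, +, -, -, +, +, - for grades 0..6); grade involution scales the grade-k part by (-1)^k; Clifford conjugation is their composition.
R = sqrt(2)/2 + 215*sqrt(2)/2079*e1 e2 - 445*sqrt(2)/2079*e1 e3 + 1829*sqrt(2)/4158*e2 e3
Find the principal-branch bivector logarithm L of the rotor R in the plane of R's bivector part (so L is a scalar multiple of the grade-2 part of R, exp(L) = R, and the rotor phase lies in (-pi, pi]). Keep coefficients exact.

The scalar part of R is sqrt(2)/2, and that scalar determines the rotor phase on the principal branch; recovering the unit plane as bivector-part over sine of the phase gives L = phase * plane.
Concretely: cos(phase) = sqrt(2)/2 gives phase = ±pi/4, and since phase/sin(phase) is even the sign is immaterial: L = (phase/sin(phase)) * <R>_2 = (sqrt(2)*pi/4) * <R>_2.
Answer: 215*pi/4158*e1 e2 - 445*pi/4158*e1 e3 + 1829*pi/8316*e2 e3


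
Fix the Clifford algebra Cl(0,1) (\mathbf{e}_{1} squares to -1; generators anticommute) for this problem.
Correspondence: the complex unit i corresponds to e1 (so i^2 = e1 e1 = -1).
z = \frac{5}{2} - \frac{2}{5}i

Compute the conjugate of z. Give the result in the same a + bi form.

In blades: z = \frac{5}{2} - \frac{2}{5} e_{1}.
Conjugation here is Clifford conjugation: the scalar is fixed and the grade-1 and grade-2 blades all flip sign, giving \frac{5}{2} + \frac{2}{5} e_{1}; translating back:
Answer: \frac{5}{2} + \frac{2}{5}i


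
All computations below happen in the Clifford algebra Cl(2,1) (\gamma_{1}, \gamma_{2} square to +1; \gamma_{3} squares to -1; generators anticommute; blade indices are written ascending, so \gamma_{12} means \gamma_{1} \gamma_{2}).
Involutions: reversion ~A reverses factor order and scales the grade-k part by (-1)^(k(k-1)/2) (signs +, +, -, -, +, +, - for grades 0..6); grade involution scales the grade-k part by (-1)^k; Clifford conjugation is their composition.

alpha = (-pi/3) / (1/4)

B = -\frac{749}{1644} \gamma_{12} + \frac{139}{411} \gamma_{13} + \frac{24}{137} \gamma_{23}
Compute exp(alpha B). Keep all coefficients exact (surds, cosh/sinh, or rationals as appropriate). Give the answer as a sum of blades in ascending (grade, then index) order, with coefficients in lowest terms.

B^2 term by term: the squares give (-\frac{749}{1644})^2*(\gamma_{12})^2 + (\frac{139}{411})^2*(\gamma_{13})^2 + (\frac{24}{137})^2*(\gamma_{23})^2 = \frac{561001}{2702736}*(-1) + \frac{19321}{168921}*(+1) + \frac{576}{18769}*(+1) = -\frac{1}{16} (each basis 2-blade squares to minus the product of its generators' squares); cross terms between blades sharing an index anticommute and cancel. So B^2 = -\frac{1}{16}.
B^2 = -\frac{1}{16} — a negative square means the series sums to a rotation: l = \frac{1}{4}, alpha*l = - \frac{\pi}{3}, so exp(alpha B) = cos(- \frac{\pi}{3}) + (sin(- \frac{\pi}{3})/(\frac{1}{4}))*B = \frac{1}{2} + (- 2 \sqrt{3})*B.
Answer: \frac{1}{2} + \frac{749 \sqrt{3}}{822} \gamma_{12} - \frac{278 \sqrt{3}}{411} \gamma_{13} - \frac{48 \sqrt{3}}{137} \gamma_{23}


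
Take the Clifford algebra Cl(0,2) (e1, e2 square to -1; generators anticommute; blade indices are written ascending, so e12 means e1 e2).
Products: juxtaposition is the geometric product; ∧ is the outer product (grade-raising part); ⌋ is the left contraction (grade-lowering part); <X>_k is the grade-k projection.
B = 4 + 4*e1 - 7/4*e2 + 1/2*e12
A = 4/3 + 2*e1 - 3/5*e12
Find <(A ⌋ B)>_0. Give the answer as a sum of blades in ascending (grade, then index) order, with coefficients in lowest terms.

step 1: -71/30 + 16/3*e1 - 10/3*e2 + 2/3*e12
step 2: -71/30
Answer: -71/30


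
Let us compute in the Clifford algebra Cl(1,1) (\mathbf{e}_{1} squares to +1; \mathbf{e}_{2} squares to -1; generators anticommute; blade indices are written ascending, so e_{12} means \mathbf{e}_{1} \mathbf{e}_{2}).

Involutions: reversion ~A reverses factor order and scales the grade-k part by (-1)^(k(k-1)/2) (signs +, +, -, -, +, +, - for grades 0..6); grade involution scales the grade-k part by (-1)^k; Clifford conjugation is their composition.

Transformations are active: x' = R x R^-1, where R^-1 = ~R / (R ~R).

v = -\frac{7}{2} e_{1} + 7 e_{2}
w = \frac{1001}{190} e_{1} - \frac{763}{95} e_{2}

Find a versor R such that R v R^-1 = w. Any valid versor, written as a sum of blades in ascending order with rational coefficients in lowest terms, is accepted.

Why this works: both vectors square to -\frac{147}{4}, so q(v) = q(w) and R = v + w = \frac{168}{95} e_{1} - \frac{98}{95} e_{2} carries v to w — its own direction survives, the complement (v - w)/2 flips.
Answer: \frac{168}{95} e_{1} - \frac{98}{95} e_{2}


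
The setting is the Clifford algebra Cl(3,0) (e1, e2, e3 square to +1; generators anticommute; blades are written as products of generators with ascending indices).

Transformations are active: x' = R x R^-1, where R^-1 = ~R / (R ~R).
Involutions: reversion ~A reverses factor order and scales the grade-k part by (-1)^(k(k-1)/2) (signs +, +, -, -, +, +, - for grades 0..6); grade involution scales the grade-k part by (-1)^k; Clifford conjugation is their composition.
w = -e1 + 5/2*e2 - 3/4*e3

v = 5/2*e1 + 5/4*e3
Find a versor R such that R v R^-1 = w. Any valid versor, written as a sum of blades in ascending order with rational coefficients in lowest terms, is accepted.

Take R = v + w = 3/2*e1 + 5/2*e2 + 1/2*e3. Because q(v) = q(w) = 125/16, conjugation by R sends v exactly to w.
Answer: 3/2*e1 + 5/2*e2 + 1/2*e3


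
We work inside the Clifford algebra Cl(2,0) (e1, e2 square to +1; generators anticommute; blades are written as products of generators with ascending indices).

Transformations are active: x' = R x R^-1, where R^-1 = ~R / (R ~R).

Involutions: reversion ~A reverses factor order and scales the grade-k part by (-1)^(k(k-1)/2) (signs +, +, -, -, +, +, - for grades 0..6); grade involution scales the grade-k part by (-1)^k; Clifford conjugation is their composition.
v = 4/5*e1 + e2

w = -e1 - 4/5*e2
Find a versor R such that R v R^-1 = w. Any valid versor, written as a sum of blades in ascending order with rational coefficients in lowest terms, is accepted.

Construction: equal norms (both 41/25) license R = v + w = -1/5*e1 + 1/5*e2 — nothing changes along that direction, while (v - w)/2 changes sign, so v maps onto w.
Answer: -1/5*e1 + 1/5*e2


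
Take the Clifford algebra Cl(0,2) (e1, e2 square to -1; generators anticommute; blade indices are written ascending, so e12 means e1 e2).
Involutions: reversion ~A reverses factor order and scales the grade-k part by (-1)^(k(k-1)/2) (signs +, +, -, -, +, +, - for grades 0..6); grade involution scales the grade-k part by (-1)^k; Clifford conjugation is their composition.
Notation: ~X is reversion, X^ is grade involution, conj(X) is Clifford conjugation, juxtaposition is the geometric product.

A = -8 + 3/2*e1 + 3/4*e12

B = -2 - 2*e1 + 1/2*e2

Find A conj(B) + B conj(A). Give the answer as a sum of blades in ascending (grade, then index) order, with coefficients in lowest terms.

first term: 13 - 149/8*e1 + 11/2*e2 - 9/4*e12
second term: 13 + 149/8*e1 - 11/2*e2 + 9/4*e12
Answer: 26


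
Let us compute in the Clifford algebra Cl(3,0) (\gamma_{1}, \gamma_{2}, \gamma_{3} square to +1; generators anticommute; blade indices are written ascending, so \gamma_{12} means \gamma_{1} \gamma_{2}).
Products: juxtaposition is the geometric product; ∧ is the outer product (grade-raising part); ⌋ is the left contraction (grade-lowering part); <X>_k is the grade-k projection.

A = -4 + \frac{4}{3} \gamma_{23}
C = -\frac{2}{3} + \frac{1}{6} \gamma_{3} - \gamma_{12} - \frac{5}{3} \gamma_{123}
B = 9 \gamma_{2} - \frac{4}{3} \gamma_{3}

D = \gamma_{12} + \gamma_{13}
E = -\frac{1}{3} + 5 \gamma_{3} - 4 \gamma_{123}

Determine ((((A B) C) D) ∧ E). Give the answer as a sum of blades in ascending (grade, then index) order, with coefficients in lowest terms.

step 1: -\frac{340}{9} \gamma_{2} - \frac{20}{3} \gamma_{3}
step 2: -\frac{10}{9} - \frac{340}{9} \gamma_{1} + \frac{680}{27} \gamma_{2} + \frac{40}{9} \gamma_{3} + \frac{100}{9} \gamma_{12} - \frac{1700}{27} \gamma_{13} - \frac{170}{27} \gamma_{23} + \frac{20}{3} \gamma_{123}
step 3: \frac{1400}{27} - \frac{800}{27} \gamma_{1} - \frac{280}{9} \gamma_{2} - \frac{400}{9} \gamma_{3} - \frac{200}{27} \gamma_{12} + \frac{140}{27} \gamma_{13} - \frac{2000}{27} \gamma_{23} - \frac{560}{27} \gamma_{123}
step 4: -\frac{1400}{81} + \frac{800}{81} \gamma_{1} + \frac{280}{27} \gamma_{2} + \frac{7400}{27} \gamma_{3} + \frac{200}{81} \gamma_{12} - \frac{12140}{81} \gamma_{13} - \frac{10600}{81} \gamma_{23} - \frac{19240}{81} \gamma_{123}
Answer: -\frac{1400}{81} + \frac{800}{81} \gamma_{1} + \frac{280}{27} \gamma_{2} + \frac{7400}{27} \gamma_{3} + \frac{200}{81} \gamma_{12} - \frac{12140}{81} \gamma_{13} - \frac{10600}{81} \gamma_{23} - \frac{19240}{81} \gamma_{123}


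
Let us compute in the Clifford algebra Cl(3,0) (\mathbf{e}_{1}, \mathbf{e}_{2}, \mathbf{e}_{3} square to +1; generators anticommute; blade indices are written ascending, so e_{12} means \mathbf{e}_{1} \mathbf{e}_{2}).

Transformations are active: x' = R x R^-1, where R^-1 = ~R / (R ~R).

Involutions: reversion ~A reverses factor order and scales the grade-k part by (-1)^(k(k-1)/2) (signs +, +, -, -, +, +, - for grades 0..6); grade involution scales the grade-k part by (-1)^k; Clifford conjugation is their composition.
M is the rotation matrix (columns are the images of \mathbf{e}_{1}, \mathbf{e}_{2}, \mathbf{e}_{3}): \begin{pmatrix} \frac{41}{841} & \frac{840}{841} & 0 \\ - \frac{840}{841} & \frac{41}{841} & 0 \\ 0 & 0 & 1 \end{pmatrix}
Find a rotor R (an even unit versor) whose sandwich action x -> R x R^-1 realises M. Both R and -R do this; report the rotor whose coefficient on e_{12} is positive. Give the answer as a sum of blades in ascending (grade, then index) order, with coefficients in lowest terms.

Method: write R = a + b12*e_{12} + b13*e_{13} + b23*e_{23} with a^2 + b12^2 + b13^2 + b23^2 = 1 (so R^-1 = ~R). Expanding the columns R e_j ~R gives tr M = 4a^2 - 1 and, from the antisymmetric part, M21 - M12 = -4a*b12, M13 - M31 = 4a*b13, M32 - M23 = -4a*b23.
Here tr M = \frac{923}{841}, so a^2 = (1 + tr M)/4 = \frac{441}{841} and a = ±\frac{21}{29}. Taking a = \frac{21}{29}: M21 - M12 = -\frac{1680}{841}, M13 - M31 = 0, M32 - M23 = 0, giving b12 = \frac{20}{29}, b13 = 0, b23 = 0, i.e. R = \frac{21}{29} + \frac{20}{29} e_{12}.
Its e_{12} coefficient is already positive.
Answer: \frac{21}{29} + \frac{20}{29} e_{12}. Why the constraint matters: R and -R act identically through the sandwich — M has trace \frac{923}{841} either way — so only the sign condition on e_{12} picks one of the two preimages.


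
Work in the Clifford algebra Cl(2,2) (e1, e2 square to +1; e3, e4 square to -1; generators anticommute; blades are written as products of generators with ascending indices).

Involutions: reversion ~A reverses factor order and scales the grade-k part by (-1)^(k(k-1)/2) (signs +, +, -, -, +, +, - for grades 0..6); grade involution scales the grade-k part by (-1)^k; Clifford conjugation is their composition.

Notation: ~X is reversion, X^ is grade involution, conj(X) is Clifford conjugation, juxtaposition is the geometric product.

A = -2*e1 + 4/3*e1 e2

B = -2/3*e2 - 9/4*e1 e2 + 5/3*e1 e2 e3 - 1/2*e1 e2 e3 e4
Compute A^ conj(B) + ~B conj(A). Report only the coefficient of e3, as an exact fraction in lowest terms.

first term: -3 + 8/9*e1 + 9/2*e2 - 20/9*e3 + 4/3*e1 e2 + 10/3*e2 e3 + 2/3*e3 e4 - e2 e3 e4
second term: 3 - 8/9*e1 - 9/2*e2 - 20/9*e3 + 4/3*e1 e2 - 10/3*e2 e3 - 2/3*e3 e4 + e2 e3 e4
Answer: -40/9


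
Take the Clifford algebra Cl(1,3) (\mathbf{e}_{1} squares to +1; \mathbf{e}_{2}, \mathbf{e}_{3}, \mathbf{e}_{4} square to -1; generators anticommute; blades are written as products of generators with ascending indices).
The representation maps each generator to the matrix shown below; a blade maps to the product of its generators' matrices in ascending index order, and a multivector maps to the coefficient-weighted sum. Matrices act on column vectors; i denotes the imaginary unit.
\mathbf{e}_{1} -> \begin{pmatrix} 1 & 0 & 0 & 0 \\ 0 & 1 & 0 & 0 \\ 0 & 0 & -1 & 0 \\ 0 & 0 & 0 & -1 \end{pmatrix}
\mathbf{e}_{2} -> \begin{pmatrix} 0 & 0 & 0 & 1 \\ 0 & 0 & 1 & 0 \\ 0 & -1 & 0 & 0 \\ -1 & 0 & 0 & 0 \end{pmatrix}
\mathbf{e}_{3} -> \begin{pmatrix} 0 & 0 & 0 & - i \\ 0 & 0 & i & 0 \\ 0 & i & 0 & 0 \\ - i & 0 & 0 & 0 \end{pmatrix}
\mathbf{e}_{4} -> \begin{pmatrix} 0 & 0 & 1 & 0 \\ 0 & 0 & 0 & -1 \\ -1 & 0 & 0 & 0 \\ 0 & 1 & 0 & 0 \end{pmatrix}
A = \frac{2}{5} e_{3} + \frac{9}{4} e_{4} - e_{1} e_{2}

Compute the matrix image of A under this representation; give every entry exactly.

Bivector images (products of the table entries): rho(e_{1} e_{2}) = rho(\mathbf{e}_{1})rho(\mathbf{e}_{2}) = \begin{pmatrix} 0 & 0 & 0 & 1 \\ 0 & 0 & 1 & 0 \\ 0 & 1 & 0 & 0 \\ 1 & 0 & 0 & 0 \end{pmatrix}.
M = (\frac{2}{5})*rho(e_{3}) + (\frac{9}{4})*rho(e_{4}) + (-1)*rho(e_{1} e_{2}), summed entrywise:
Answer: \begin{pmatrix} 0 & 0 & \frac{9}{4} & -1 - \frac{2 i}{5} \\ 0 & 0 & -1 + \frac{2 i}{5} & - \frac{9}{4} \\ - \frac{9}{4} & -1 + \frac{2 i}{5} & 0 & 0 \\ -1 - \frac{2 i}{5} & \frac{9}{4} & 0 & 0 \end{pmatrix}


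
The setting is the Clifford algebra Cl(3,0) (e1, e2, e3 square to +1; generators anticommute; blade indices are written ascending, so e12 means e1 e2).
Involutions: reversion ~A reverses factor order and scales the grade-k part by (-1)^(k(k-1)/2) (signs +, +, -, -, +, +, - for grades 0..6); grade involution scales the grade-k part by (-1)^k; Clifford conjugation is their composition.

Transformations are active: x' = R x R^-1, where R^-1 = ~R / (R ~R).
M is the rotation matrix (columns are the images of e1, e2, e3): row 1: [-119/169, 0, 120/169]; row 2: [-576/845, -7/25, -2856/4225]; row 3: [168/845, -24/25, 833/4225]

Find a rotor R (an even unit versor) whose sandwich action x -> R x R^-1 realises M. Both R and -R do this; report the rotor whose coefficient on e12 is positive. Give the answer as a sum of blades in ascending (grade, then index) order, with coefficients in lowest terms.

Method: write R = a + b12*e12 + b13*e13 + b23*e23 with a^2 + b12^2 + b13^2 + b23^2 = 1 (so R^-1 = ~R). Expanding the columns R e_j ~R gives tr M = 4a^2 - 1 and, from the antisymmetric part, M21 - M12 = -4a*b12, M13 - M31 = 4a*b13, M32 - M23 = -4a*b23.
Here tr M = -133/169, so a^2 = (1 + tr M)/4 = 9/169 and a = ±3/13. Taking a = 3/13: M21 - M12 = -576/845, M13 - M31 = 432/845, M32 - M23 = -48/169, giving b12 = 48/65, b13 = 36/65, b23 = 4/13, i.e. R = 3/13 + 48/65*e12 + 36/65*e13 + 4/13*e23.
Its e12 coefficient is already positive.
Answer: 3/13 + 48/65*e12 + 36/65*e13 + 4/13*e23. Key observation: the double cover Spin(3) -> SO(3) sends R and -R to the same matrix (trace -133/169 here), so the stated sign of the e12 coefficient is what selects one sheet.


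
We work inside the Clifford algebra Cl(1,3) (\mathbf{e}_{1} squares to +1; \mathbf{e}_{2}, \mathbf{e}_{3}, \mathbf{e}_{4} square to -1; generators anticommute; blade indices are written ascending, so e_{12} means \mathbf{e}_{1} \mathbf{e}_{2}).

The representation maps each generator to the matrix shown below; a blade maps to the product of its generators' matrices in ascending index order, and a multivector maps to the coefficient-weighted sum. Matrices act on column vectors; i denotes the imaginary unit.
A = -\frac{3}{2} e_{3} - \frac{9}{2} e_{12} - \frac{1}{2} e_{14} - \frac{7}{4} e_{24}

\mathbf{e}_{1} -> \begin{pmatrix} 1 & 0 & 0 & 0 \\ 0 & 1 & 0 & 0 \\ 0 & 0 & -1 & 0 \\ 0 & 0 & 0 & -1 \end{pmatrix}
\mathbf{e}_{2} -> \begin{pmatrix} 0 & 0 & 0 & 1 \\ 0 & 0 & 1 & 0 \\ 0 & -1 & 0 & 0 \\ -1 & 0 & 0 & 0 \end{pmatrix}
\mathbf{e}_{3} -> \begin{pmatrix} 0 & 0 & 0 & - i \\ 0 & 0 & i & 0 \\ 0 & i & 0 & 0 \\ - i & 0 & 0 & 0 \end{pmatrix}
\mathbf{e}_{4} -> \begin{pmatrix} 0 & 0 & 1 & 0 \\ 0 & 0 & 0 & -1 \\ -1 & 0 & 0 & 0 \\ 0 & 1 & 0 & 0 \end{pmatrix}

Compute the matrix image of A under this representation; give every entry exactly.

Bivector images (products of the table entries): rho(e_{12}) = rho(\mathbf{e}_{1})rho(\mathbf{e}_{2}) = \begin{pmatrix} 0 & 0 & 0 & 1 \\ 0 & 0 & 1 & 0 \\ 0 & 1 & 0 & 0 \\ 1 & 0 & 0 & 0 \end{pmatrix}; rho(e_{14}) = rho(\mathbf{e}_{1})rho(\mathbf{e}_{4}) = \begin{pmatrix} 0 & 0 & 1 & 0 \\ 0 & 0 & 0 & -1 \\ 1 & 0 & 0 & 0 \\ 0 & -1 & 0 & 0 \end{pmatrix}; rho(e_{24}) = rho(\mathbf{e}_{2})rho(\mathbf{e}_{4}) = \begin{pmatrix} 0 & 1 & 0 & 0 \\ -1 & 0 & 0 & 0 \\ 0 & 0 & 0 & 1 \\ 0 & 0 & -1 & 0 \end{pmatrix}.
M = (-\frac{3}{2})*rho(e_{3}) + (-\frac{9}{2})*rho(e_{12}) + (-\frac{1}{2})*rho(e_{14}) + (-\frac{7}{4})*rho(e_{24}), summed entrywise:
Answer: \begin{pmatrix} 0 & - \frac{7}{4} & - \frac{1}{2} & - \frac{9}{2} + \frac{3 i}{2} \\ \frac{7}{4} & 0 & - \frac{9}{2} - \frac{3 i}{2} & \frac{1}{2} \\ - \frac{1}{2} & - \frac{9}{2} - \frac{3 i}{2} & 0 & - \frac{7}{4} \\ - \frac{9}{2} + \frac{3 i}{2} & \frac{1}{2} & \frac{7}{4} & 0 \end{pmatrix}


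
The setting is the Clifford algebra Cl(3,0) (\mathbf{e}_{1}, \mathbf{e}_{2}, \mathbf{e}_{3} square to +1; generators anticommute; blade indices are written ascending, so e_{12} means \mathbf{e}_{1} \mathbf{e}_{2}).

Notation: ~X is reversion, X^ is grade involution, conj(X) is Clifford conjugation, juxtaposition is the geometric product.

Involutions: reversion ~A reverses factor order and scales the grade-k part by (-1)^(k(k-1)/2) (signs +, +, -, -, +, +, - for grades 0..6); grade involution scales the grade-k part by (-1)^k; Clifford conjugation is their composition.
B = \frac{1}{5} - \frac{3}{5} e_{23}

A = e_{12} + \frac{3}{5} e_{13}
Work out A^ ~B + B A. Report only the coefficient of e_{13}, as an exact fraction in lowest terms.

first term: -\frac{4}{25} e_{12} + \frac{18}{25} e_{13}
second term: -\frac{4}{25} e_{12} + \frac{18}{25} e_{13}
Answer: \frac{36}{25}


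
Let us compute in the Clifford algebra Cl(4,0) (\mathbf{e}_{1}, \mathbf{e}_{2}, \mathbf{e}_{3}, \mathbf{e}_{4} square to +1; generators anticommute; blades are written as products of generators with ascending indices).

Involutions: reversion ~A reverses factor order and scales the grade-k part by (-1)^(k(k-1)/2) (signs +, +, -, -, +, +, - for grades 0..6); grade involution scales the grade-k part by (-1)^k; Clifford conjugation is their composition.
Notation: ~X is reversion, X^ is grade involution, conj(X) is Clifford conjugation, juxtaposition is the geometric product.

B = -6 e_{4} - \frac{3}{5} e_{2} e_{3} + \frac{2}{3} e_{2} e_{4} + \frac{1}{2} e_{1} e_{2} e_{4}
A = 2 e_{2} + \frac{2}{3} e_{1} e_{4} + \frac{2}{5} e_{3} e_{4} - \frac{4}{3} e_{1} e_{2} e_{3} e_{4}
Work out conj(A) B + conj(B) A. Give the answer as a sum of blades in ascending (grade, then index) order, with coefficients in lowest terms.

first term: 4 e_{1} - \frac{1}{3} e_{2} + \frac{64}{15} e_{3} - \frac{4}{3} e_{4} + \frac{4}{9} e_{1} e_{2} - \frac{8}{9} e_{1} e_{3} + \frac{1}{5} e_{1} e_{4} - \frac{4}{15} e_{2} e_{3} + \frac{294}{25} e_{2} e_{4} + \frac{39}{5} e_{1} e_{2} e_{3} + \frac{2}{5} e_{1} e_{2} e_{3} e_{4}
second term: -4 e_{1} + \frac{1}{3} e_{2} - \frac{64}{15} e_{3} + \frac{4}{3} e_{4} - \frac{4}{9} e_{1} e_{2} + \frac{8}{9} e_{1} e_{3} - \frac{1}{5} e_{1} e_{4} + \frac{4}{15} e_{2} e_{3} - \frac{294}{25} e_{2} e_{4} + \frac{39}{5} e_{1} e_{2} e_{3} + \frac{2}{5} e_{1} e_{2} e_{3} e_{4}
Answer: \frac{78}{5} e_{1} e_{2} e_{3} + \frac{4}{5} e_{1} e_{2} e_{3} e_{4}


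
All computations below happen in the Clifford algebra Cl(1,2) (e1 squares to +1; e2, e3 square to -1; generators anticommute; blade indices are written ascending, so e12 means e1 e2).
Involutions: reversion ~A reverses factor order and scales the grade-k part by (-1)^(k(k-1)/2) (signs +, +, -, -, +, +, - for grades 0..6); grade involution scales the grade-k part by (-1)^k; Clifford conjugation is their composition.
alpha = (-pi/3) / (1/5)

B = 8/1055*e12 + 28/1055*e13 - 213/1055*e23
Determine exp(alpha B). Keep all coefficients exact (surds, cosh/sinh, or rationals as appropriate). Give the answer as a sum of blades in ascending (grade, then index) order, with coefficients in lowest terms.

B^2 term by term: the squares give (8/1055)^2*(e12)^2 + (28/1055)^2*(e13)^2 + (-213/1055)^2*(e23)^2 = 64/1113025*(+1) + 784/1113025*(+1) + 45369/1113025*(-1) = -1/25 (each basis 2-blade squares to minus the product of its generators' squares); cross terms between blades sharing an index anticommute and cancel. So B^2 = -1/25.
B^2 = -1/25 — since the square is negative, the closed form is circular: l = 1/5, alpha*l = -pi/3, so exp(alpha B) = cos(-pi/3) + (sin(-pi/3)/(1/5))*B = 1/2 + (-5*sqrt(3)/2)*B.
Answer: 1/2 - 4*sqrt(3)/211*e12 - 14*sqrt(3)/211*e13 + 213*sqrt(3)/422*e23


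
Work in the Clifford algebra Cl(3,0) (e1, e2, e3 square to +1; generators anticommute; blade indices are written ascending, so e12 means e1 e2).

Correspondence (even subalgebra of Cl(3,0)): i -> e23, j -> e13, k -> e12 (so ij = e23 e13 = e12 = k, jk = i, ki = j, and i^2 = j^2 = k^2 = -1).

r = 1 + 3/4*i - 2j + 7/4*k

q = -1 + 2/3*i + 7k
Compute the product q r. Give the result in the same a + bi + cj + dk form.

In blades: q = -1 + 7*e12 + 2/3*e23, r = 1 + 7/4*e12 - 2*e13 + 3/4*e23.
Distribute q over r term by term (generator squares from the signature, products reordered to ascending indices): (-1)*r = -1 - 7/4*e12 + 2*e13 - 3/4*e23; (7*e12)*r = -49/4 + 7*e12 + 21/4*e13 + 14*e23; (2/3*e23)*r = -1/2 - 4/3*e12 - 7/6*e13 + 2/3*e23.
Sum: -55/4 + 47/12*e12 + 73/12*e13 + 167/12*e23; translating back through the correspondence:
Answer: -55/4 + 167/12*i + 73/12*j + 47/12*k


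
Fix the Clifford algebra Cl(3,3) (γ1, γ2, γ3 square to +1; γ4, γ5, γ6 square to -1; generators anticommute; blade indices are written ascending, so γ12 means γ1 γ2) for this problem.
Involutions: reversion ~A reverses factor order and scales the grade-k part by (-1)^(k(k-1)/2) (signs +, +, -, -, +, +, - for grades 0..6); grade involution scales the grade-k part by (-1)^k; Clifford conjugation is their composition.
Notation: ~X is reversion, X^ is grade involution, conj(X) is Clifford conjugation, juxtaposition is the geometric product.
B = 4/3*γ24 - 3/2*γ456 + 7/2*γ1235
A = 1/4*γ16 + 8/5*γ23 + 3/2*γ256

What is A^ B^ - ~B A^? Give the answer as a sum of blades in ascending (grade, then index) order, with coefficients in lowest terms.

first term: -28/5*γ15 + 9/4*γ24 - 32/15*γ34 + 21/4*γ136 - 3/8*γ145 - 2*γ456 + 1/3*γ1246 + 7/8*γ2356 + 12/5*γ23456
second term: -28/5*γ15 - 9/4*γ24 - 32/15*γ34 + 21/4*γ136 + 3/8*γ145 - 2*γ456 - 1/3*γ1246 - 7/8*γ2356 + 12/5*γ23456
Answer: 9/2*γ24 - 3/4*γ145 + 2/3*γ1246 + 7/4*γ2356


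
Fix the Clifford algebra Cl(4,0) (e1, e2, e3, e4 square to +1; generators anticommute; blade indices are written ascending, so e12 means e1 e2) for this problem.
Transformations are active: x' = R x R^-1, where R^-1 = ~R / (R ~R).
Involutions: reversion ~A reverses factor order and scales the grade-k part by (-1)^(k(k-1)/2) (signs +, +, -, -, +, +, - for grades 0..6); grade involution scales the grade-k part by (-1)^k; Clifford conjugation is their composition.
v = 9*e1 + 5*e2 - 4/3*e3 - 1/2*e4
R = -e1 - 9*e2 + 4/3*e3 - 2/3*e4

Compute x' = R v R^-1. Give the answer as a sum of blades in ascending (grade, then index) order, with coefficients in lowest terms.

~R = -e1 - 9*e2 + 4/3*e3 - 2/3*e4, and R ~R = 758/9, so R^-1 = ~R / (758/9).
R v = -499/9 + 76*e12 - 32/3*e13 + 13/2*e14 + 16/3*e23 + 47/6*e24 - 14/9*e34
Answer: -2912/379*e1 + 2596/379*e2 - 160/379*e3 + 3133/2274*e4


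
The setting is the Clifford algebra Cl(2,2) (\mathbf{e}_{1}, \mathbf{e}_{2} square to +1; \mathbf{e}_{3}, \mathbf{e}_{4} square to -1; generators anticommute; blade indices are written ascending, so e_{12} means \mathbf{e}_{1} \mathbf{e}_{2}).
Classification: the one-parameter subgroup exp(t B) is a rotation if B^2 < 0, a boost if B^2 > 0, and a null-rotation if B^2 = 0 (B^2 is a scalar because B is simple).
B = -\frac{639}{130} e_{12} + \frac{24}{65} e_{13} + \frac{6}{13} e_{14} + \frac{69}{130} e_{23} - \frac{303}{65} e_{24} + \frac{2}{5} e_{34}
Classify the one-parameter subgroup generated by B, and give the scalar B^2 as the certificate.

B^2 term by term: the squares give (-\frac{639}{130})^2*(e_{12})^2 + (\frac{24}{65})^2*(e_{13})^2 + (\frac{6}{13})^2*(e_{14})^2 + (\frac{69}{130})^2*(e_{23})^2 + (-\frac{303}{65})^2*(e_{24})^2 + (\frac{2}{5})^2*(e_{34})^2 = \frac{408321}{16900}*(-1) + \frac{576}{4225}*(+1) + \frac{36}{169}*(+1) + \frac{4761}{16900}*(+1) + \frac{91809}{4225}*(+1) + \frac{4}{25}*(-1) = -\frac{49}{25} (each basis 2-blade squares to minus the product of its generators' squares); cross terms between blades sharing an index anticommute and cancel; the commuting (index-disjoint) pairs give grade-4 terms 2*c*c'*(blade product), which cancel blade by blade — e_{1234}: -\frac{1278}{325} + \frac{14544}{4225} + \frac{414}{845} = 0 — confirming B is simple. So B^2 = -\frac{49}{25}.
Answer: rotation, certificate B^2 = -\frac{49}{25}. Why this suffices: the scalar -\frac{49}{25} survives any versor conjugation, so its sign alone determines the class however B is presented.


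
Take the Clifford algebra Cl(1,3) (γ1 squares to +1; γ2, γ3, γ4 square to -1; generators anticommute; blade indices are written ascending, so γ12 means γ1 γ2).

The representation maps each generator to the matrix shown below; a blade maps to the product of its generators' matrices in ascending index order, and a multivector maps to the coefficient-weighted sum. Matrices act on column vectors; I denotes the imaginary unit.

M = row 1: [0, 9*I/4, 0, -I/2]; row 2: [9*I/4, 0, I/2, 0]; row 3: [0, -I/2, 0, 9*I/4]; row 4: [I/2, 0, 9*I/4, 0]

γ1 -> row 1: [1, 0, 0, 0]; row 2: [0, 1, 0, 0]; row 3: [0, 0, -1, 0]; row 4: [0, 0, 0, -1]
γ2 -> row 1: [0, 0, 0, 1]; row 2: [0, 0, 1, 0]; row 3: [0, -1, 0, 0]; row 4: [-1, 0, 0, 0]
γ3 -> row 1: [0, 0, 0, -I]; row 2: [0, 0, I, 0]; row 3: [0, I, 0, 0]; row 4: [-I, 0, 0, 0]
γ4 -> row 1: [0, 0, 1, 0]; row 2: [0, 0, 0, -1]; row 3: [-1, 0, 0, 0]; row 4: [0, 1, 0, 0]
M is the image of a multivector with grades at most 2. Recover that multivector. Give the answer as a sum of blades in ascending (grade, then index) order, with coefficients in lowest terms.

Method: the blade images are trace-orthogonal — tr(rho(e_A) rho(e_B)^-1) = 4 if A = B and 0 otherwise — and rho(e_A)^-1 = (e_A)^2 * rho(e_A) with (e_A)^2 = +1 or -1, so the coefficient of e_A in the preimage is (e_A)^2 * tr(M rho(e_A))/4.
Nonzero projections over blades of grade <= 2: γ13: (γ13)^2 = +1, tr(M rho(γ13)) = 2, coefficient 1/2; γ34: (γ34)^2 = -1, tr(M rho(γ34)) = 9, coefficient -9/4. Every other blade of grade <= 2 projects to 0.
Answer: 1/2*γ13 - 9/4*γ34


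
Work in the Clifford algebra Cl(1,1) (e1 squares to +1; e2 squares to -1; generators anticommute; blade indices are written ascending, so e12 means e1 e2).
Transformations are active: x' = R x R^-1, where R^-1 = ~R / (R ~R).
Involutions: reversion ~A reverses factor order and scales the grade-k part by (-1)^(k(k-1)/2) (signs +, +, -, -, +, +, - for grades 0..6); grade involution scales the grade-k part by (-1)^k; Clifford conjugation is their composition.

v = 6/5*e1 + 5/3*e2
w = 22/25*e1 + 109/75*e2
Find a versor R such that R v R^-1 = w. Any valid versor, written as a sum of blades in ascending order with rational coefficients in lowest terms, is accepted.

Why this works: both vectors square to -301/225, so q(v) = q(w) and R = v + w = 52/25*e1 + 78/25*e2 carries v to w — its own direction survives, the complement (v - w)/2 flips.
Answer: 52/25*e1 + 78/25*e2


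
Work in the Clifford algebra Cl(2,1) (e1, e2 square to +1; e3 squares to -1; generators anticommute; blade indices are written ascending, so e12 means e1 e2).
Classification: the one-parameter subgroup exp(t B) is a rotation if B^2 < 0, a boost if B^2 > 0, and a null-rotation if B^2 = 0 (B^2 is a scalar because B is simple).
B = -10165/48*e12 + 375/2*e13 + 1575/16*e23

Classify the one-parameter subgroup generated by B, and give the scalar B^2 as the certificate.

B^2 term by term: the squares give (-10165/48)^2*(e12)^2 + (375/2)^2*(e13)^2 + (1575/16)^2*(e23)^2 = 103327225/2304*(-1) + 140625/4*(+1) + 2480625/256*(+1) = -25/36 (each basis 2-blade squares to minus the product of its generators' squares); cross terms between blades sharing an index anticommute and cancel. So B^2 = -25/36.
Answer: rotation, certificate B^2 = -25/36. Note: conjugating B changes its blade decomposition but never the scalar B^2 = -25/36, whose sign settles the classification.


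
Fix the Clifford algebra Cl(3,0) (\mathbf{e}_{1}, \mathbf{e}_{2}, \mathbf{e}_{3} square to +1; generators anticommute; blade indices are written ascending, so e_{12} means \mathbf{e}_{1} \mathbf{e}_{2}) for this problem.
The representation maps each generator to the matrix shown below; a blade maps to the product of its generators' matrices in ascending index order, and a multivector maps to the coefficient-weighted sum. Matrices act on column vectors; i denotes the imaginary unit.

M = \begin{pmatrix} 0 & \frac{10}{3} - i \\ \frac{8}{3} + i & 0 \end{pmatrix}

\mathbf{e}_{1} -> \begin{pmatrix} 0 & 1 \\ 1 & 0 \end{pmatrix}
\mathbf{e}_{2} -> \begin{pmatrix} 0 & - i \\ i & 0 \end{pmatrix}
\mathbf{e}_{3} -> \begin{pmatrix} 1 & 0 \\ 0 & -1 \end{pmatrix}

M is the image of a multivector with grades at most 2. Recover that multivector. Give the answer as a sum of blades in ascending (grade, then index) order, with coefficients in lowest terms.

Method: 1, rho(e_{1}), rho(e_{2}), rho(e_{3}) form a trace-orthogonal basis of the 2x2 complex matrices (tr(X Y) = 2 if X = Y, else 0), so M = m0*1 + m1*rho(e_{1}) + m2*rho(e_{2}) + m3*rho(e_{3}) with m0 = tr(M)/2 = 0, m1 = tr(M rho(e_{1}))/2 = 3, m2 = tr(M rho(e_{2}))/2 = 1 + \frac{i}{3}, m3 = tr(M rho(e_{3}))/2 = 0.
Multiplying table entries, the bivector images are rho(e_{12}) = i*rho(e_{3}), rho(e_{13}) = -i*rho(e_{2}), rho(e_{23}) = i*rho(e_{1}); with real blade coefficients the real parts of m0..m3 are the coefficients of 1, e_{1}, e_{2}, e_{3} and the imaginary parts give the bivectors (e_{23}: Im m1, e_{13}: -Im m2, e_{12}: Im m3).
Answer: 3 e_{1} + e_{2} - \frac{1}{3} e_{13}


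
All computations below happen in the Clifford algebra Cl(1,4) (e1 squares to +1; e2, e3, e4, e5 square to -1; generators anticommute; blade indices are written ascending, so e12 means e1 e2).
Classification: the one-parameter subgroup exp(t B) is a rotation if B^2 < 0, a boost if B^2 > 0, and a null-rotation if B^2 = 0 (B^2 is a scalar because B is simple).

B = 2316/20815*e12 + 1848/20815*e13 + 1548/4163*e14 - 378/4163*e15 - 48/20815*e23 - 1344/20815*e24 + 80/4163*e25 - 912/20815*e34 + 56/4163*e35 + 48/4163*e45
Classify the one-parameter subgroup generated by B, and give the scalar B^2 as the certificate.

B^2 term by term: the squares give (2316/20815)^2*(e12)^2 + (1848/20815)^2*(e13)^2 + (1548/4163)^2*(e14)^2 + (-378/4163)^2*(e15)^2 + (-48/20815)^2*(e23)^2 + (-1344/20815)^2*(e24)^2 + (80/4163)^2*(e25)^2 + (-912/20815)^2*(e34)^2 + (56/4163)^2*(e35)^2 + (48/4163)^2*(e45)^2 = 5363856/433264225*(+1) + 3415104/433264225*(+1) + 2396304/17330569*(+1) + 142884/17330569*(+1) + 2304/433264225*(-1) + 1806336/433264225*(-1) + 6400/17330569*(-1) + 831744/433264225*(-1) + 3136/17330569*(-1) + 2304/17330569*(-1) = 4/25 (each basis 2-blade squares to minus the product of its generators' squares); cross terms between blades sharing an index anticommute and cancel; the commuting (index-disjoint) pairs give grade-4 terms 2*c*c'*(blade product), which cancel blade by blade — e1234: -4224384/433264225 + 4967424/433264225 - 148608/86652845 = 0; e1235: 259392/86652845 - 59136/17330569 + 36288/86652845 = 0; e1245: 222336/86652845 - 247680/17330569 + 1016064/86652845 = 0; e1345: 177408/86652845 - 173376/17330569 + 689472/86652845 = 0; e2345: -4608/86652845 + 150528/86652845 - 29184/17330569 = 0 — confirming B is simple. So B^2 = 4/25.
Answer: boost, certificate B^2 = 4/25. The scalar 4/25 is the complete invariant here: its sign names the subgroup type.
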